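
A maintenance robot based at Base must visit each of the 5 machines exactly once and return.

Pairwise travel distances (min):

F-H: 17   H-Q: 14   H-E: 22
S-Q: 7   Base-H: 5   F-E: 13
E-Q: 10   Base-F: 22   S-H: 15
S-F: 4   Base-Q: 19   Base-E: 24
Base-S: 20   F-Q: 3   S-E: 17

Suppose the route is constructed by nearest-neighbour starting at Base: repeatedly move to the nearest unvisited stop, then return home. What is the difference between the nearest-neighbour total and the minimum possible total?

Excess over optimum: 6 min.

From Base: H=5, Q=19, S=20, F=22, E=24 → choose H (5).
From H: Q=14, S=15, F=17, E=22 → choose Q (14).
From Q: F=3, S=7, E=10 → choose F (3).
From F: S=4, E=13 → choose S (4).
From S: E=17 → choose E (17).
NN route Base → H → Q → F → S → E → Base costs 67.
Optimal: Base → H → S → F → Q → E → Base costs 61 (by enumerating all 60 distinct tours).
Excess = 67 − 61 = 6.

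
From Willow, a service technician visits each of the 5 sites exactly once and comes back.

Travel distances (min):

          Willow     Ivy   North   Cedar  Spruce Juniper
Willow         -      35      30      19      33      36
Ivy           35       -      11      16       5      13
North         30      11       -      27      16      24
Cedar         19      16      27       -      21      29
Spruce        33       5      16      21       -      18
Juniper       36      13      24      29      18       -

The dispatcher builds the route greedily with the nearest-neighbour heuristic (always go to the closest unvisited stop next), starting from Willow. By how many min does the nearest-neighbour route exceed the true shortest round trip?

The nearest-neighbour route is 4 min longer than optimal.

From Willow: Cedar=19, North=30, Spruce=33, Ivy=35, Juniper=36 → choose Cedar (19).
From Cedar: Ivy=16, Spruce=21, North=27, Juniper=29 → choose Ivy (16).
From Ivy: Spruce=5, North=11, Juniper=13 → choose Spruce (5).
From Spruce: North=16, Juniper=18 → choose North (16).
From North: Juniper=24 → choose Juniper (24).
NN route Willow → Cedar → Ivy → Spruce → North → Juniper → Willow costs 116.
Optimal: Willow → North → Ivy → Spruce → Juniper → Cedar → Willow costs 112 (by enumerating all 60 distinct tours).
Excess = 116 − 112 = 4.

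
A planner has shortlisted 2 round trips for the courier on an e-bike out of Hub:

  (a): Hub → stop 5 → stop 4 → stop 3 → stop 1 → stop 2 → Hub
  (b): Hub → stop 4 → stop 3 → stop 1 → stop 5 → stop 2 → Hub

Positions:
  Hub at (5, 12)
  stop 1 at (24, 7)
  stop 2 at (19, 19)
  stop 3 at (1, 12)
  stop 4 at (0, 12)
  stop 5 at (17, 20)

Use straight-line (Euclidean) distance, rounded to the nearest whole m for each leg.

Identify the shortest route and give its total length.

(a): 14 + 19 + 1 + 24 + 13 + 16 = 87
(b): 5 + 1 + 24 + 15 + 2 + 16 = 63

63 m — (b) is the shortest.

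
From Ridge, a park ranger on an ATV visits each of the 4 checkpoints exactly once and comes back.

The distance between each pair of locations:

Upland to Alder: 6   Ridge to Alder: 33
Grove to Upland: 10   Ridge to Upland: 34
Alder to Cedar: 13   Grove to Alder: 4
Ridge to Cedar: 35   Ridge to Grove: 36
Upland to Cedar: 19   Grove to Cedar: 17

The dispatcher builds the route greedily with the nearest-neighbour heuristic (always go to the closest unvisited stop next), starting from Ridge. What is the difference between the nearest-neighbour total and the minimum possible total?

From Ridge: Alder=33, Upland=34, Cedar=35, Grove=36 → choose Alder (33).
From Alder: Grove=4, Upland=6, Cedar=13 → choose Grove (4).
From Grove: Upland=10, Cedar=17 → choose Upland (10).
From Upland: Cedar=19 → choose Cedar (19).
NN route Ridge → Alder → Grove → Upland → Cedar → Ridge costs 101.
Optimal: Ridge → Upland → Grove → Alder → Cedar → Ridge costs 96 (by enumerating all 12 distinct tours).
Excess = 101 − 96 = 5.

Excess over optimum: 5.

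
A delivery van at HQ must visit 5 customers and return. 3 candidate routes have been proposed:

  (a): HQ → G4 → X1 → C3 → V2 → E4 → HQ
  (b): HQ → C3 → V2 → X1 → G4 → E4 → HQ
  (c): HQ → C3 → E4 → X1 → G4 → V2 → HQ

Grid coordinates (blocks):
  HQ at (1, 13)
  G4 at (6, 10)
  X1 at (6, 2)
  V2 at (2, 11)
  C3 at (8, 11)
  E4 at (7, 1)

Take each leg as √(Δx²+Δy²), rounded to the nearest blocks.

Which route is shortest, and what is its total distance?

Shortest is (c), total 32 blocks.

(a): 6 + 8 + 9 + 6 + 11 + 13 = 53
(b): 7 + 6 + 10 + 8 + 9 + 13 = 53
(c): 7 + 10 + 1 + 8 + 4 + 2 = 32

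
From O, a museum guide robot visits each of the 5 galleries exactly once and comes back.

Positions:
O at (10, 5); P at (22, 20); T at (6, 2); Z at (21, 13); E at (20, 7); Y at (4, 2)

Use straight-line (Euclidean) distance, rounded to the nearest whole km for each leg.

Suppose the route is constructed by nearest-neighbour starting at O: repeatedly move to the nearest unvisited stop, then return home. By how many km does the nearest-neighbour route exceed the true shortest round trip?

1 km longer than the optimal tour.

O: T=5, Y=7, E=10, Z=14, P=19 ⇒ T
T: Y=2, E=15, Z=19, P=24 ⇒ Y
Y: E=17, Z=20, P=25 ⇒ E
E: Z=6, P=13 ⇒ Z
Z: P=7 ⇒ P
NN route O → T → Y → E → Z → P → O costs 56.
Optimal: O → T → Y → P → Z → E → O costs 55 (by enumerating all 60 distinct tours).
Excess = 56 − 55 = 1.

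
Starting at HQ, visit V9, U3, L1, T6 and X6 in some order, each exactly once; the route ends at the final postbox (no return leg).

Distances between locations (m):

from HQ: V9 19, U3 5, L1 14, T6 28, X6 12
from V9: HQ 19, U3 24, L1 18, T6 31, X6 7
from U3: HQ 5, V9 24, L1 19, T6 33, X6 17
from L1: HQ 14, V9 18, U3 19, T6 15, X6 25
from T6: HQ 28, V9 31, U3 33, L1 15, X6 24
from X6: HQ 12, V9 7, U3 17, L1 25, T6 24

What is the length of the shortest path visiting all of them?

62 m — the minimum one-way total.

There are 5! = 120 possible orderings.
HQ → V9 → U3 → L1 → T6 → X6: 19+24+19+15+24 = 101
HQ → V9 → U3 → L1 → X6 → T6: 19+24+19+25+24 = 111
HQ → V9 → U3 → T6 → L1 → X6: 19+24+33+15+25 = 116
HQ → V9 → U3 → T6 → X6 → L1: 19+24+33+24+25 = 125
HQ → V9 → U3 → X6 → L1 → T6: 19+24+17+25+15 = 100
HQ → V9 → U3 → X6 → T6 → L1: 19+24+17+24+15 = 99
HQ → V9 → L1 → U3 → T6 → X6: 19+18+19+33+24 = 113
HQ → V9 → L1 → U3 → X6 → T6: 19+18+19+17+24 = 97
HQ → V9 → L1 → T6 → U3 → X6: 19+18+15+33+17 = 102
HQ → V9 → L1 → T6 → X6 → U3: 19+18+15+24+17 = 93
HQ → V9 → L1 → X6 → U3 → T6: 19+18+25+17+33 = 112
HQ → V9 → L1 → X6 → T6 → U3: 19+18+25+24+33 = 119
HQ → V9 → T6 → U3 → L1 → X6: 19+31+33+19+25 = 127
HQ → V9 → T6 → U3 → X6 → L1: 19+31+33+17+25 = 125
… (106 more)
HQ → U3 → X6 → V9 → L1 → T6: 5+17+7+18+15 = 62  ← best
The minimum is 62.
One shortest path: HQ → U3 → X6 → V9 → L1 → T6.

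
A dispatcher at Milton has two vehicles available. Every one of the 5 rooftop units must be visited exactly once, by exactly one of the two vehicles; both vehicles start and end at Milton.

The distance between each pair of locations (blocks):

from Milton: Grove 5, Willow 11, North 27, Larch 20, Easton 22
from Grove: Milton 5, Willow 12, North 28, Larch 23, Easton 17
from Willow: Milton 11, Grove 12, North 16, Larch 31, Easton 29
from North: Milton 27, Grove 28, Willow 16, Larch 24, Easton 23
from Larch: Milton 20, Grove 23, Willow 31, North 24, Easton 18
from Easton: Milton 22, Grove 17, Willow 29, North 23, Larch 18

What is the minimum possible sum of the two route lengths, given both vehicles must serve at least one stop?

Check every non-empty split of the stops between the two vehicles; for each half take its own optimal tour:
  {Grove} + {Willow, North, Larch, Easton}: 10 + 88 = 98
  {Willow} + {Grove, North, Larch, Easton}: 22 + 89 = 111
  {Grove, Willow} + {North, Larch, Easton}: 28 + 88 = 116
  {North} + {Grove, Willow, Larch, Easton}: 54 + 78 = 132
  {Grove, North} + {Willow, Larch, Easton}: 60 + 78 = 138
  {Willow, North} + {Grove, Larch, Easton}: 54 + 60 = 114
  … (15 splits in total)
Best: vehicle 1 Milton → Grove → Milton = 10; vehicle 2 Milton → Willow → North → Easton → Larch → Milton = 88; combined 98.

Minimum combined distance: 98 blocks.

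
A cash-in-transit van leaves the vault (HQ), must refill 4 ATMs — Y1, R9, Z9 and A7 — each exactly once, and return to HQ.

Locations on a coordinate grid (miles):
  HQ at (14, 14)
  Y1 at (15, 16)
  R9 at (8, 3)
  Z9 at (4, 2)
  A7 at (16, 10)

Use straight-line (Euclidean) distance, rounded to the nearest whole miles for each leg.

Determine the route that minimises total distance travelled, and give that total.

39 miles — the shortest possible round trip.

There are 12 distinct closed tours to check (reversals are equivalent).
HQ - Y1 - R9 - Z9 - A7 - HQ: 2+15+4+14+4 = 39
HQ - Y1 - R9 - A7 - Z9 - HQ: 2+15+11+14+16 = 58
HQ - Y1 - Z9 - R9 - A7 - HQ: 2+18+4+11+4 = 39
HQ - Y1 - Z9 - A7 - R9 - HQ: 2+18+14+11+13 = 58
HQ - Y1 - A7 - R9 - Z9 - HQ: 2+6+11+4+16 = 39
HQ - Y1 - A7 - Z9 - R9 - HQ: 2+6+14+4+13 = 39
HQ - R9 - Y1 - Z9 - A7 - HQ: 13+15+18+14+4 = 64
HQ - R9 - Y1 - A7 - Z9 - HQ: 13+15+6+14+16 = 64
HQ - R9 - Z9 - Y1 - A7 - HQ: 13+4+18+6+4 = 45
HQ - R9 - A7 - Y1 - Z9 - HQ: 13+11+6+18+16 = 64
HQ - Z9 - Y1 - R9 - A7 - HQ: 16+18+15+11+4 = 64
HQ - Z9 - R9 - Y1 - A7 - HQ: 16+4+15+6+4 = 45
The minimum is 39.
One optimal route: HQ → Y1 → R9 → Z9 → A7 → HQ (or its reverse).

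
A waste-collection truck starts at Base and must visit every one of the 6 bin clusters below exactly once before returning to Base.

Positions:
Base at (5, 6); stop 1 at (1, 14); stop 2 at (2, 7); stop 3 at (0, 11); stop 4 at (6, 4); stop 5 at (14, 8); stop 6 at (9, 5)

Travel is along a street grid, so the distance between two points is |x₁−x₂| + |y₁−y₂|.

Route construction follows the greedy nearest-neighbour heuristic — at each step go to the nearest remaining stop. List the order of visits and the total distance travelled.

Nearest-neighbour total = 50; route Base → stop 4 → stop 6 → stop 5 → stop 2 → stop 3 → stop 1 → Base.

From Base: distances to unvisited — stop 4=3, stop 2=4, stop 6=5, stop 3=10, stop 5=11, stop 1=12. Nearest is stop 4 (3).
From stop 4: distances to unvisited — stop 6=4, stop 2=7, stop 5=12, stop 3=13, stop 1=15. Nearest is stop 6 (4).
From stop 6: distances to unvisited — stop 5=8, stop 2=9, stop 3=15, stop 1=17. Nearest is stop 5 (8).
From stop 5: distances to unvisited — stop 2=13, stop 3=17, stop 1=19. Nearest is stop 2 (13).
From stop 2: distances to unvisited — stop 3=6, stop 1=8. Nearest is stop 3 (6).
From stop 3: distances to unvisited — stop 1=4. Nearest is stop 1 (4).
Return stop 1→Base: 12.
Total = 3 + 4 + 8 + 13 + 6 + 4 + 12 = 50.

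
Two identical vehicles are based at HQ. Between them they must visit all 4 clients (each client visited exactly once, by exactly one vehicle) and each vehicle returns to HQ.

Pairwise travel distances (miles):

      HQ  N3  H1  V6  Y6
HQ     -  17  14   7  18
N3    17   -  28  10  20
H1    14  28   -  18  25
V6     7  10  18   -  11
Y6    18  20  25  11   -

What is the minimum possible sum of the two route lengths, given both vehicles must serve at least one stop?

Minimum combined distance: 83 miles.

There are 2^3 − 1 = 7 ways to divide the 4 stops into two non-empty groups. For each, the best each vehicle can do is its own shortest tour through its group:
  {N3} + {H1, V6, Y6}: 34 + 57 = 91
  {H1} + {N3, V6, Y6}: 28 + 55 = 83
  {N3, H1} + {V6, Y6}: 59 + 36 = 95
  {V6} + {N3, H1, Y6}: 14 + 76 = 90
  {N3, V6} + {H1, Y6}: 34 + 57 = 91
  {H1, V6} + {N3, Y6}: 39 + 55 = 94
  … (7 splits in total)
Best: vehicle 1 HQ → H1 → HQ = 28; vehicle 2 HQ → N3 → Y6 → V6 → HQ = 55; combined 83.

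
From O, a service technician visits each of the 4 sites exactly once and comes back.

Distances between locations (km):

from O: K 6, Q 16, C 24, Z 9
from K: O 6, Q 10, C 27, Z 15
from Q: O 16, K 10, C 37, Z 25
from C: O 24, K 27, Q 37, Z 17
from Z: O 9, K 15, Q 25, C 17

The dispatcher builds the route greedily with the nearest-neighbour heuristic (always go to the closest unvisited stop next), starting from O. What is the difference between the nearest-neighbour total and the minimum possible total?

From O: K=6, Z=9, Q=16, C=24 → choose K (6).
From K: Q=10, Z=15, C=27 → choose Q (10).
From Q: Z=25, C=37 → choose Z (25).
From Z: C=17 → choose C (17).
NN route O → K → Q → Z → C → O costs 82.
Optimal: O → K → Q → C → Z → O costs 79 (by enumerating all 12 distinct tours).
Excess = 82 − 79 = 3.

3 km longer than the optimal tour.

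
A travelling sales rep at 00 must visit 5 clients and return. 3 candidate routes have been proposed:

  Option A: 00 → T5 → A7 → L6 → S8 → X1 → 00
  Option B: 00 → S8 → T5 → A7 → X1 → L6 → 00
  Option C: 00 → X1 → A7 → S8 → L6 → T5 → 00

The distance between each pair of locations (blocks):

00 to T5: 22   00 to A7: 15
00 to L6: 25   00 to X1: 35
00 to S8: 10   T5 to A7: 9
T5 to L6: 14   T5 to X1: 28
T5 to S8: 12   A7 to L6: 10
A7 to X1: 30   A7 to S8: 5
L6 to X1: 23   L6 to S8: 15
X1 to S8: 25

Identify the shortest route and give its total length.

109 blocks — Option B is the shortest.

Option A: 22 + 9 + 10 + 15 + 25 + 35 = 116
Option B: 10 + 12 + 9 + 30 + 23 + 25 = 109
Option C: 35 + 30 + 5 + 15 + 14 + 22 = 121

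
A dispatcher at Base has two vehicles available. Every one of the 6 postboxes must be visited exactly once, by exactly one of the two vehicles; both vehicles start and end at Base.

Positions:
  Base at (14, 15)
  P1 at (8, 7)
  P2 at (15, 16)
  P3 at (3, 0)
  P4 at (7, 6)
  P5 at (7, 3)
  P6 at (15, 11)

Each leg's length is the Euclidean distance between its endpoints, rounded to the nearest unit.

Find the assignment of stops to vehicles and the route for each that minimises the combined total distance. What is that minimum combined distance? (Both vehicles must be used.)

Try each way of splitting the stops between the two vehicles (each non-empty) and, for each split, find the best tour for each vehicle:
  {P1} + {P2, P3, P4, P5, P6}: 20 + 40 = 60
  {P2} + {P1, P3, P4, P5, P6}: 2 + 38 = 40
  {P1, P2} + {P3, P4, P5, P6}: 22 + 38 = 60
  {P3} + {P1, P2, P4, P5, P6}: 38 + 31 = 69
  {P1, P3} + {P2, P4, P5, P6}: 38 + 31 = 69
  {P2, P3} + {P1, P4, P5, P6}: 40 + 29 = 69
  … (31 splits in total)
Best: vehicle 1 Base → P2 → Base = 2; vehicle 2 Base → P1 → P4 → P3 → P5 → P6 → Base = 38; combined 40.

40 — the smallest possible combined total.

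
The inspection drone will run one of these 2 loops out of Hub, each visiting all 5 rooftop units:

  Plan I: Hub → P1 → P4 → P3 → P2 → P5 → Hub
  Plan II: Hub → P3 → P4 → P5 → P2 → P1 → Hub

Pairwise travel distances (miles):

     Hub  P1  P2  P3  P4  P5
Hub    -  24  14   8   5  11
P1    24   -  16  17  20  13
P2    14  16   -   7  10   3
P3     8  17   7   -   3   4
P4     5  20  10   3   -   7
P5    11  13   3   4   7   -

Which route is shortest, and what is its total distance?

Shortest is Plan II, total 61 miles.

Plan I: 24 + 20 + 3 + 7 + 3 + 11 = 68
Plan II: 8 + 3 + 7 + 3 + 16 + 24 = 61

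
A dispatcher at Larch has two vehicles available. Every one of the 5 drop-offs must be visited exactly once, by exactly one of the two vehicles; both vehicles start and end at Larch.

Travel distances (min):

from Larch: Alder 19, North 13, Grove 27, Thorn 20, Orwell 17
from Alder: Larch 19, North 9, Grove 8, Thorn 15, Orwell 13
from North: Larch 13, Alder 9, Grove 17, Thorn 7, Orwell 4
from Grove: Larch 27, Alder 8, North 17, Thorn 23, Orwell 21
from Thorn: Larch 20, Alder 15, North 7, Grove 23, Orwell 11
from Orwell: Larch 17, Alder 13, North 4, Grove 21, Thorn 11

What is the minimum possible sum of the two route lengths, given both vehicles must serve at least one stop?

Check every non-empty split of the stops between the two vehicles; for each half take its own optimal tour:
  {Alder} + {North, Grove, Thorn, Orwell}: 38 + 78 = 116
  {North} + {Alder, Grove, Thorn, Orwell}: 26 + 78 = 104
  {Alder, North} + {Grove, Thorn, Orwell}: 41 + 78 = 119
  {Grove} + {Alder, North, Thorn, Orwell}: 54 + 62 = 116
  {Alder, Grove} + {North, Thorn, Orwell}: 54 + 48 = 102
  {North, Grove} + {Alder, Thorn, Orwell}: 57 + 62 = 119
  … (15 splits in total)
Best: vehicle 1 Larch → Alder → Grove → Larch = 54; vehicle 2 Larch → North → Thorn → Orwell → Larch = 48; combined 102.

Minimum combined distance: 102 min.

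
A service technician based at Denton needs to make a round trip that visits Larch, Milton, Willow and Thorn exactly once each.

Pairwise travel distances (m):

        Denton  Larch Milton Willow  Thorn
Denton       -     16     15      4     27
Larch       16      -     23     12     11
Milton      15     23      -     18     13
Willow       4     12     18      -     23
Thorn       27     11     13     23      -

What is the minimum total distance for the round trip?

With 4 stops there are 4!/2 = 12 distinct round trips (a route and its reverse cost the same).
Denton-Larch-Milton-Willow-Thorn-Denton: 16+23+18+23+27 = 107
Denton-Larch-Milton-Thorn-Willow-Denton: 16+23+13+23+4 = 79
Denton-Larch-Willow-Milton-Thorn-Denton: 16+12+18+13+27 = 86
Denton-Larch-Willow-Thorn-Milton-Denton: 16+12+23+13+15 = 79
Denton-Larch-Thorn-Milton-Willow-Denton: 16+11+13+18+4 = 62
Denton-Larch-Thorn-Willow-Milton-Denton: 16+11+23+18+15 = 83
Denton-Milton-Larch-Willow-Thorn-Denton: 15+23+12+23+27 = 100
Denton-Milton-Larch-Thorn-Willow-Denton: 15+23+11+23+4 = 76
Denton-Milton-Willow-Larch-Thorn-Denton: 15+18+12+11+27 = 83
Denton-Milton-Thorn-Larch-Willow-Denton: 15+13+11+12+4 = 55
Denton-Willow-Larch-Milton-Thorn-Denton: 4+12+23+13+27 = 79
Denton-Willow-Milton-Larch-Thorn-Denton: 4+18+23+11+27 = 83
The minimum is 55.
One optimal route: Denton → Milton → Thorn → Larch → Willow → Denton (or its reverse).

Minimum total distance: 55 m.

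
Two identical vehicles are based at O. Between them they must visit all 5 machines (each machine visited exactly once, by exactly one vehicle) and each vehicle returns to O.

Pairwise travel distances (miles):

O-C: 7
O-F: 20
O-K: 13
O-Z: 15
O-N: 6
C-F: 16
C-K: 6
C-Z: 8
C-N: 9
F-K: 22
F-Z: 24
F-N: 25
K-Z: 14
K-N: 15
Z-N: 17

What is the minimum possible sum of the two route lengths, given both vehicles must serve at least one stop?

83 miles — the smallest possible combined total.

Try each way of splitting the stops between the two vehicles (each non-empty) and, for each split, find the best tour for each vehicle:
  {C} + {F, K, Z, N}: 14 + 79 = 93
  {F} + {C, K, Z, N}: 40 + 50 = 90
  {C, F} + {K, Z, N}: 43 + 50 = 93
  {K} + {C, F, Z, N}: 26 + 67 = 93
  {C, K} + {F, Z, N}: 26 + 67 = 93
  {F, K} + {C, Z, N}: 55 + 38 = 93
  … (15 splits in total)
  {C, F, K, Z} + {N}: 71 + 12 = 83  ← best
Best: vehicle 1 O → C → K → Z → F → O = 71; vehicle 2 O → N → O = 12; combined 83.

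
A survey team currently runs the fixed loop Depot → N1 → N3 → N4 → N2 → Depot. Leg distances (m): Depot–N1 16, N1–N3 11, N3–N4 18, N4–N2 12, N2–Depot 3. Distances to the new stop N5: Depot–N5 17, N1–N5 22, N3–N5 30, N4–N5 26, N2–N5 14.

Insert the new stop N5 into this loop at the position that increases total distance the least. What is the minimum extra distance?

Minimum extra distance: 23 m, inserting N5 between Depot and N1.

Insertion cost between consecutive stops i–j is d(i,N5) + d(N5,j) − d(i,j):
  between Depot and N1: 17 + 22 − 16 = 23
  between N1 and N3: 22 + 30 − 11 = 41
  between N3 and N4: 30 + 26 − 18 = 38
  between N4 and N2: 26 + 14 − 12 = 28
  between N2 and Depot: 14 + 17 − 3 = 28
Cheapest insertion is between Depot and N1, adding 23.
New total = 60 + 23 = 83.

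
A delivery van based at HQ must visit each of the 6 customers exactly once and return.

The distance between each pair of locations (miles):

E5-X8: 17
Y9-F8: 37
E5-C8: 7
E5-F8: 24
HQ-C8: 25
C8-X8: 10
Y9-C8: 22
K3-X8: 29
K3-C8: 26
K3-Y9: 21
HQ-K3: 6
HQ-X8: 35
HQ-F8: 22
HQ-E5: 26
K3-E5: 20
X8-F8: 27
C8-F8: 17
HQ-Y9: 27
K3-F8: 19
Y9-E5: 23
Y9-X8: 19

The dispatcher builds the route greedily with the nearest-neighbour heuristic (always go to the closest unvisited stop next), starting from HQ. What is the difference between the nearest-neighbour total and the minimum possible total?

Excess over optimum: 3 miles.

From HQ: K3=6, F8=22, C8=25, E5=26, Y9=27, X8=35 → choose K3 (6).
From K3: F8=19, E5=20, Y9=21, C8=26, X8=29 → choose F8 (19).
From F8: C8=17, E5=24, X8=27, Y9=37 → choose C8 (17).
From C8: E5=7, X8=10, Y9=22 → choose E5 (7).
From E5: X8=17, Y9=23 → choose X8 (17).
From X8: Y9=19 → choose Y9 (19).
NN route HQ → K3 → F8 → C8 → E5 → X8 → Y9 → HQ costs 112.
Optimal: HQ → K3 → Y9 → X8 → E5 → C8 → F8 → HQ costs 109 (by enumerating all 360 distinct tours).
Excess = 112 − 109 = 3.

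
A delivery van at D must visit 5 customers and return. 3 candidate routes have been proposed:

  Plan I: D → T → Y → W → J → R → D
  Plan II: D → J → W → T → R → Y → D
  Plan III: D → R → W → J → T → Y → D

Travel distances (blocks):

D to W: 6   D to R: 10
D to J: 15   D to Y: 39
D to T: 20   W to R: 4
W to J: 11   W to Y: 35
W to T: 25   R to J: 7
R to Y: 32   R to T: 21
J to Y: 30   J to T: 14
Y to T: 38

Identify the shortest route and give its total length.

Shortest is Plan III, total 116 blocks.

Plan I: 20 + 38 + 35 + 11 + 7 + 10 = 121
Plan II: 15 + 11 + 25 + 21 + 32 + 39 = 143
Plan III: 10 + 4 + 11 + 14 + 38 + 39 = 116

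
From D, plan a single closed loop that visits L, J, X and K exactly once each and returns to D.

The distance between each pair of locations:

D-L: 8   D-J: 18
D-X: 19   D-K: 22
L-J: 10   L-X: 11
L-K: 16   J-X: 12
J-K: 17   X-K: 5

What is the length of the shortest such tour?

D - L - J - X - K - D: 8+10+12+5+22 = 57
D - L - J - K - X - D: 8+10+17+5+19 = 59
D - L - X - J - K - D: 8+11+12+17+22 = 70
D - L - X - K - J - D: 8+11+5+17+18 = 59
D - L - K - J - X - D: 8+16+17+12+19 = 72
D - L - K - X - J - D: 8+16+5+12+18 = 59
D - J - L - X - K - D: 18+10+11+5+22 = 66
D - J - L - K - X - D: 18+10+16+5+19 = 68
D - J - X - L - K - D: 18+12+11+16+22 = 79
D - J - K - L - X - D: 18+17+16+11+19 = 81
D - X - L - J - K - D: 19+11+10+17+22 = 79
D - X - J - L - K - D: 19+12+10+16+22 = 79
The minimum is 57.
One optimal route: D → L → J → X → K → D (or its reverse).

57 — the shortest possible round trip.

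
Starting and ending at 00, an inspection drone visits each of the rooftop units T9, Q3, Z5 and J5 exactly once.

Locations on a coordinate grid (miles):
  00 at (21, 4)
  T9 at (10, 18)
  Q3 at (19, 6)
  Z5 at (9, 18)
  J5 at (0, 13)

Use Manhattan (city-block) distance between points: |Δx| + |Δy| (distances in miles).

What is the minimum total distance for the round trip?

70 miles — the shortest possible round trip.

There are 12 distinct closed tours to check (reversals are equivalent).
00 - T9 - Q3 - Z5 - J5 - 00: 25+21+22+14+30 = 112
00 - T9 - Q3 - J5 - Z5 - 00: 25+21+26+14+26 = 112
00 - T9 - Z5 - Q3 - J5 - 00: 25+1+22+26+30 = 104
00 - T9 - Z5 - J5 - Q3 - 00: 25+1+14+26+4 = 70
00 - T9 - J5 - Q3 - Z5 - 00: 25+15+26+22+26 = 114
00 - T9 - J5 - Z5 - Q3 - 00: 25+15+14+22+4 = 80
00 - Q3 - T9 - Z5 - J5 - 00: 4+21+1+14+30 = 70
00 - Q3 - T9 - J5 - Z5 - 00: 4+21+15+14+26 = 80
00 - Q3 - Z5 - T9 - J5 - 00: 4+22+1+15+30 = 72
00 - Q3 - J5 - T9 - Z5 - 00: 4+26+15+1+26 = 72
00 - Z5 - T9 - Q3 - J5 - 00: 26+1+21+26+30 = 104
00 - Z5 - Q3 - T9 - J5 - 00: 26+22+21+15+30 = 114
The minimum is 70.
One optimal route: 00 → T9 → Z5 → J5 → Q3 → 00 (or its reverse).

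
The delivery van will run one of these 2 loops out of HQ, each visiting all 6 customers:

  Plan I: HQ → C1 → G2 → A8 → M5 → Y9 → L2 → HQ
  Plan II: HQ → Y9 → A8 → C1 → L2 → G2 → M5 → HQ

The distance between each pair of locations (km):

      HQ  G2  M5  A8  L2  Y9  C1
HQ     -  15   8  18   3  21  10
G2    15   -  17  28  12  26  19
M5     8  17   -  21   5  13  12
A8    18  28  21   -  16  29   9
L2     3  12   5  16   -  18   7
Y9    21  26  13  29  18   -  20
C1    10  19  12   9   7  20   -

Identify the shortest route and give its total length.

Plan I: 10 + 19 + 28 + 21 + 13 + 18 + 3 = 112
Plan II: 21 + 29 + 9 + 7 + 12 + 17 + 8 = 103

103 km — Plan II is the shortest.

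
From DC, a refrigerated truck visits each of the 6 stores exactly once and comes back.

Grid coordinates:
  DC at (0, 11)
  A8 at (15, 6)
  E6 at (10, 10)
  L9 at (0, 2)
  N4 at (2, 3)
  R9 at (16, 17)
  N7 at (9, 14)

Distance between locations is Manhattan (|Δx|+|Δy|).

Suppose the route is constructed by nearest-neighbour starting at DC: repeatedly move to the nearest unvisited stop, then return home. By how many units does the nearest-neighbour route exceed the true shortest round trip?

8 longer than the optimal tour.

DC: L9=9, N4=10, E6=11, N7=12, A8=20, R9=22 ⇒ L9
L9: N4=3, E6=18, A8=19, N7=21, R9=31 ⇒ N4
N4: E6=15, A8=16, N7=18, R9=28 ⇒ E6
E6: N7=5, A8=9, R9=13 ⇒ N7
N7: R9=10, A8=14 ⇒ R9
R9: A8=12 ⇒ A8
NN route DC → L9 → N4 → E6 → N7 → R9 → A8 → DC costs 74.
Optimal: DC → E6 → N7 → R9 → A8 → N4 → L9 → DC costs 66 (by enumerating all 360 distinct tours).
Excess = 74 − 66 = 8.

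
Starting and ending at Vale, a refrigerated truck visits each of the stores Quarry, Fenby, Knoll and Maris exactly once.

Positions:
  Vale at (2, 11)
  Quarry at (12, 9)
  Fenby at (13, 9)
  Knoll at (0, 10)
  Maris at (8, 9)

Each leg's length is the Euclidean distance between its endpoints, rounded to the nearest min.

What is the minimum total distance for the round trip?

With 4 stops there are 4!/2 = 12 distinct round trips (a route and its reverse cost the same).
Vale → Quarry → Fenby → Knoll → Maris → Vale: 10+1+13+8+6 = 38
Vale → Quarry → Fenby → Maris → Knoll → Vale: 10+1+5+8+2 = 26
Vale → Quarry → Knoll → Fenby → Maris → Vale: 10+12+13+5+6 = 46
Vale → Quarry → Knoll → Maris → Fenby → Vale: 10+12+8+5+11 = 46
Vale → Quarry → Maris → Fenby → Knoll → Vale: 10+4+5+13+2 = 34
Vale → Quarry → Maris → Knoll → Fenby → Vale: 10+4+8+13+11 = 46
Vale → Fenby → Quarry → Knoll → Maris → Vale: 11+1+12+8+6 = 38
Vale → Fenby → Quarry → Maris → Knoll → Vale: 11+1+4+8+2 = 26
Vale → Fenby → Knoll → Quarry → Maris → Vale: 11+13+12+4+6 = 46
Vale → Fenby → Maris → Quarry → Knoll → Vale: 11+5+4+12+2 = 34
Vale → Knoll → Quarry → Fenby → Maris → Vale: 2+12+1+5+6 = 26
Vale → Knoll → Fenby → Quarry → Maris → Vale: 2+13+1+4+6 = 26
The minimum is 26.
One optimal route: Vale → Quarry → Fenby → Maris → Knoll → Vale (or its reverse).

Shortest round trip = 26 min.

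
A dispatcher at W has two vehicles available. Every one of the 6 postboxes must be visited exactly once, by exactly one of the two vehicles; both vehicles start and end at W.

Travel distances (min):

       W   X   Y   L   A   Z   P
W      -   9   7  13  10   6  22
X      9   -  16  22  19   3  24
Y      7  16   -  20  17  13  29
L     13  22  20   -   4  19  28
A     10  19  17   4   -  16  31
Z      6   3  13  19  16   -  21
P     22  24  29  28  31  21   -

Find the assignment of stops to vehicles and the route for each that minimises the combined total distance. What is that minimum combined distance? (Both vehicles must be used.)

89 min — the smallest possible combined total.

Try each way of splitting the stops between the two vehicles (each non-empty) and, for each split, find the best tour for each vehicle:
  {X} + {Y, L, A, Z, P}: 18 + 83 = 101
  {Y} + {X, L, A, Z, P}: 14 + 75 = 89
  {X, Y} + {L, A, Z, P}: 32 + 69 = 101
  {L} + {X, Y, A, Z, P}: 26 + 88 = 114
  {X, L} + {Y, A, Z, P}: 44 + 82 = 126
  {Y, L} + {X, A, Z, P}: 40 + 74 = 114
  … (31 splits in total)
Best: vehicle 1 W → Y → W = 14; vehicle 2 W → X → Z → P → L → A → W = 75; combined 89.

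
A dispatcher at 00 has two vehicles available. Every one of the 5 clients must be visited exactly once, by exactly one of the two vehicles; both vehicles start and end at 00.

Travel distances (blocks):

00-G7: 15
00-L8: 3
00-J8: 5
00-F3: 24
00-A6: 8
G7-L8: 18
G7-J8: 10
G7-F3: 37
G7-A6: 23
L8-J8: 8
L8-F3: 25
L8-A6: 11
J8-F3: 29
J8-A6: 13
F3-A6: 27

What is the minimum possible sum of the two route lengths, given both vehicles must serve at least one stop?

Check every non-empty split of the stops between the two vehicles; for each half take its own optimal tour:
  {G7} + {L8, J8, F3, A6}: 30 + 73 = 103
  {L8} + {G7, J8, F3, A6}: 6 + 87 = 93
  {G7, L8} + {J8, F3, A6}: 36 + 69 = 105
  {J8} + {G7, L8, F3, A6}: 10 + 93 = 103
  {G7, J8} + {L8, F3, A6}: 30 + 63 = 93
  {L8, J8} + {G7, F3, A6}: 16 + 87 = 103
  … (15 splits in total)
Best: vehicle 1 00 → L8 → 00 = 6; vehicle 2 00 → J8 → G7 → F3 → A6 → 00 = 87; combined 93.

93 blocks — the smallest possible combined total.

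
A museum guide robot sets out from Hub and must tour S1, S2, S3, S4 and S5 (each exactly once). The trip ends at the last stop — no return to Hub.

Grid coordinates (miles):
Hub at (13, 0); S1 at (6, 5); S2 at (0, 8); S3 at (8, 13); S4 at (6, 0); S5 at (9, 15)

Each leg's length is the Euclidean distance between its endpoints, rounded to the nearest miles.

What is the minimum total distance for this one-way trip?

There are 5! = 120 possible orderings.
Hub - S1 - S2 - S3 - S4 - S5: 9+7+9+13+15 = 53
Hub - S1 - S2 - S3 - S5 - S4: 9+7+9+2+15 = 42
Hub - S1 - S2 - S4 - S3 - S5: 9+7+10+13+2 = 41
Hub - S1 - S2 - S4 - S5 - S3: 9+7+10+15+2 = 43
Hub - S1 - S2 - S5 - S3 - S4: 9+7+11+2+13 = 42
Hub - S1 - S2 - S5 - S4 - S3: 9+7+11+15+13 = 55
Hub - S1 - S3 - S2 - S4 - S5: 9+8+9+10+15 = 51
Hub - S1 - S3 - S2 - S5 - S4: 9+8+9+11+15 = 52
Hub - S1 - S3 - S4 - S2 - S5: 9+8+13+10+11 = 51
Hub - S1 - S3 - S4 - S5 - S2: 9+8+13+15+11 = 56
Hub - S1 - S3 - S5 - S2 - S4: 9+8+2+11+10 = 40
Hub - S1 - S3 - S5 - S4 - S2: 9+8+2+15+10 = 44
Hub - S1 - S4 - S2 - S3 - S5: 9+5+10+9+2 = 35
Hub - S1 - S4 - S2 - S5 - S3: 9+5+10+11+2 = 37
… (106 more)
Hub - S4 - S1 - S2 - S3 - S5: 7+5+7+9+2 = 30  ← best
The minimum is 30.
One shortest path: Hub → S4 → S1 → S2 → S3 → S5.

Shortest open route: 30 miles.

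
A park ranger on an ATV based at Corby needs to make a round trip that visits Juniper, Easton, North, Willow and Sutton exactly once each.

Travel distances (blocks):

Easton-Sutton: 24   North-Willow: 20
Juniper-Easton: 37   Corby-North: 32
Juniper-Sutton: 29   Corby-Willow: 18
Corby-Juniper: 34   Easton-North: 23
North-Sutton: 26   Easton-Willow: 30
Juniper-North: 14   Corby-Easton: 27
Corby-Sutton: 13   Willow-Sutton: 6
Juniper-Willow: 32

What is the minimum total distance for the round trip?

Minimum total distance: 115 blocks.

There are 60 distinct closed tours to check (reversals are equivalent).
Corby-Juniper-Easton-North-Willow-Sutton-Corby: 34+37+23+20+6+13 = 133
Corby-Juniper-Easton-North-Sutton-Willow-Corby: 34+37+23+26+6+18 = 144
Corby-Juniper-Easton-Willow-North-Sutton-Corby: 34+37+30+20+26+13 = 160
Corby-Juniper-Easton-Willow-Sutton-North-Corby: 34+37+30+6+26+32 = 165
Corby-Juniper-Easton-Sutton-North-Willow-Corby: 34+37+24+26+20+18 = 159
Corby-Juniper-Easton-Sutton-Willow-North-Corby: 34+37+24+6+20+32 = 153
Corby-Juniper-North-Easton-Willow-Sutton-Corby: 34+14+23+30+6+13 = 120
Corby-Juniper-North-Easton-Sutton-Willow-Corby: 34+14+23+24+6+18 = 119
Corby-Juniper-North-Willow-Easton-Sutton-Corby: 34+14+20+30+24+13 = 135
Corby-Juniper-North-Willow-Sutton-Easton-Corby: 34+14+20+6+24+27 = 125
Corby-Juniper-North-Sutton-Easton-Willow-Corby: 34+14+26+24+30+18 = 146
Corby-Juniper-North-Sutton-Willow-Easton-Corby: 34+14+26+6+30+27 = 137
Corby-Juniper-Willow-Easton-North-Sutton-Corby: 34+32+30+23+26+13 = 158
Corby-Juniper-Willow-Easton-Sutton-North-Corby: 34+32+30+24+26+32 = 178
… (46 more)
Corby-Easton-North-Juniper-Willow-Sutton-Corby: 27+23+14+32+6+13 = 115  ← best
The minimum is 115.
One optimal route: Corby → Easton → North → Juniper → Willow → Sutton → Corby (or its reverse).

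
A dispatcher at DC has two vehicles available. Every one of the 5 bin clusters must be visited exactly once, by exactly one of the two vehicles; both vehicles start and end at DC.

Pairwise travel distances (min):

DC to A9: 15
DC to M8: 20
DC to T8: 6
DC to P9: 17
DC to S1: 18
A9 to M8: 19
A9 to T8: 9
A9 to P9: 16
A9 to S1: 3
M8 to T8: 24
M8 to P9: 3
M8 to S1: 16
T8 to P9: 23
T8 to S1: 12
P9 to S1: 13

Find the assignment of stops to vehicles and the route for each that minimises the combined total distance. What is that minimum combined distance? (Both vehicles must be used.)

Minimum combined distance: 66 min.

There are 2^4 − 1 = 15 ways to divide the 5 stops into two non-empty groups. For each, the best each vehicle can do is its own shortest tour through its group:
  {A9} + {M8, T8, P9, S1}: 30 + 54 = 84
  {M8} + {A9, T8, P9, S1}: 40 + 48 = 88
  {A9, M8} + {T8, P9, S1}: 54 + 48 = 102
  {T8} + {A9, M8, P9, S1}: 12 + 54 = 66
  {A9, T8} + {M8, P9, S1}: 30 + 54 = 84
  {M8, T8} + {A9, P9, S1}: 50 + 48 = 98
  … (15 splits in total)
Best: vehicle 1 DC → T8 → DC = 12; vehicle 2 DC → A9 → S1 → M8 → P9 → DC = 54; combined 66.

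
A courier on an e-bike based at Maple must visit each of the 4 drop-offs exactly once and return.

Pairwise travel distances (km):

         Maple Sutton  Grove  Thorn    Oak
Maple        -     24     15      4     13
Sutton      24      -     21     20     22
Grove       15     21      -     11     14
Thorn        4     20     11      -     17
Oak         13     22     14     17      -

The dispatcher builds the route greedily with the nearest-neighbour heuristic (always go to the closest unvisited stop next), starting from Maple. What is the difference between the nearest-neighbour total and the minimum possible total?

Excess over optimum: 4 km.

Maple: Thorn=4, Oak=13, Grove=15, Sutton=24 ⇒ Thorn
Thorn: Grove=11, Oak=17, Sutton=20 ⇒ Grove
Grove: Oak=14, Sutton=21 ⇒ Oak
Oak: Sutton=22 ⇒ Sutton
NN route Maple → Thorn → Grove → Oak → Sutton → Maple costs 75.
Optimal: Maple → Thorn → Grove → Sutton → Oak → Maple costs 71 (by enumerating all 12 distinct tours).
Excess = 75 − 71 = 4.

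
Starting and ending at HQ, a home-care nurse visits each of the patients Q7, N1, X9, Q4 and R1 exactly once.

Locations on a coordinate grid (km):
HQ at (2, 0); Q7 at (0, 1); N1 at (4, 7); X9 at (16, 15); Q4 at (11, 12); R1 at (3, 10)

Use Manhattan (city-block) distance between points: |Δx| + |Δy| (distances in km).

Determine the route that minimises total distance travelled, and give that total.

There are 60 distinct closed tours to check (reversals are equivalent).
HQ → Q7 → N1 → X9 → Q4 → R1 → HQ: 3+10+20+8+10+11 = 62
HQ → Q7 → N1 → X9 → R1 → Q4 → HQ: 3+10+20+18+10+21 = 82
HQ → Q7 → N1 → Q4 → X9 → R1 → HQ: 3+10+12+8+18+11 = 62
HQ → Q7 → N1 → Q4 → R1 → X9 → HQ: 3+10+12+10+18+29 = 82
HQ → Q7 → N1 → R1 → X9 → Q4 → HQ: 3+10+4+18+8+21 = 64
HQ → Q7 → N1 → R1 → Q4 → X9 → HQ: 3+10+4+10+8+29 = 64
HQ → Q7 → X9 → N1 → Q4 → R1 → HQ: 3+30+20+12+10+11 = 86
HQ → Q7 → X9 → N1 → R1 → Q4 → HQ: 3+30+20+4+10+21 = 88
HQ → Q7 → X9 → Q4 → N1 → R1 → HQ: 3+30+8+12+4+11 = 68
HQ → Q7 → X9 → Q4 → R1 → N1 → HQ: 3+30+8+10+4+9 = 64
HQ → Q7 → X9 → R1 → N1 → Q4 → HQ: 3+30+18+4+12+21 = 88
HQ → Q7 → X9 → R1 → Q4 → N1 → HQ: 3+30+18+10+12+9 = 82
HQ → Q7 → Q4 → N1 → X9 → R1 → HQ: 3+22+12+20+18+11 = 86
HQ → Q7 → Q4 → N1 → R1 → X9 → HQ: 3+22+12+4+18+29 = 88
… (46 more)
The minimum is 62.
One optimal route: HQ → Q7 → N1 → X9 → Q4 → R1 → HQ (or its reverse).

Shortest round trip = 62 km.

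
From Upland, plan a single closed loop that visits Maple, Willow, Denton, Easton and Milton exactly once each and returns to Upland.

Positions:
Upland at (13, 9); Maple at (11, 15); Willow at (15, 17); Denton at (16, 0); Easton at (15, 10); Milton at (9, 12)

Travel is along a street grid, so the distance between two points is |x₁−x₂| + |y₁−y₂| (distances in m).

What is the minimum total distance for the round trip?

With 5 stops there are 5!/2 = 60 distinct round trips (a route and its reverse cost the same).
Upland - Maple - Willow - Denton - Easton - Milton - Upland: 8+6+18+11+8+7 = 58
Upland - Maple - Willow - Denton - Milton - Easton - Upland: 8+6+18+19+8+3 = 62
Upland - Maple - Willow - Easton - Denton - Milton - Upland: 8+6+7+11+19+7 = 58
Upland - Maple - Willow - Easton - Milton - Denton - Upland: 8+6+7+8+19+12 = 60
Upland - Maple - Willow - Milton - Denton - Easton - Upland: 8+6+11+19+11+3 = 58
Upland - Maple - Willow - Milton - Easton - Denton - Upland: 8+6+11+8+11+12 = 56
Upland - Maple - Denton - Willow - Easton - Milton - Upland: 8+20+18+7+8+7 = 68
Upland - Maple - Denton - Willow - Milton - Easton - Upland: 8+20+18+11+8+3 = 68
Upland - Maple - Denton - Easton - Willow - Milton - Upland: 8+20+11+7+11+7 = 64
Upland - Maple - Denton - Easton - Milton - Willow - Upland: 8+20+11+8+11+10 = 68
Upland - Maple - Denton - Milton - Willow - Easton - Upland: 8+20+19+11+7+3 = 68
Upland - Maple - Denton - Milton - Easton - Willow - Upland: 8+20+19+8+7+10 = 72
Upland - Maple - Easton - Willow - Denton - Milton - Upland: 8+9+7+18+19+7 = 68
Upland - Maple - Easton - Willow - Milton - Denton - Upland: 8+9+7+11+19+12 = 66
… (46 more)
Upland - Denton - Easton - Willow - Maple - Milton - Upland: 12+11+7+6+5+7 = 48  ← best
The minimum is 48.
One optimal route: Upland → Denton → Easton → Willow → Maple → Milton → Upland (or its reverse).

48 m — the shortest possible round trip.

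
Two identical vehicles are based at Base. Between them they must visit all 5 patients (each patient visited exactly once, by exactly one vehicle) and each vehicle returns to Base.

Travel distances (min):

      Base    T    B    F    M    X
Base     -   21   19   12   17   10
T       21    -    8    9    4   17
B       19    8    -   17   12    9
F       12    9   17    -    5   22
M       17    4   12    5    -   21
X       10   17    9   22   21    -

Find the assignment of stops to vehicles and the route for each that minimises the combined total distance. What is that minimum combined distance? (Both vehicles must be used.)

There are 2^4 − 1 = 15 ways to divide the 5 stops into two non-empty groups. For each, the best each vehicle can do is its own shortest tour through its group:
  {T} + {B, F, M, X}: 42 + 48 = 90
  {B} + {T, F, M, X}: 38 + 48 = 86
  {T, B} + {F, M, X}: 48 + 48 = 96
  {F} + {T, B, M, X}: 24 + 48 = 72
  {T, F} + {B, M, X}: 42 + 48 = 90
  {B, F} + {T, M, X}: 48 + 48 = 96
  … (15 splits in total)
  {T, B, F, M} + {X}: 48 + 20 = 68  ← best
Best: vehicle 1 Base → B → T → M → F → Base = 48; vehicle 2 Base → X → Base = 20; combined 68.

Minimum combined distance: 68 min.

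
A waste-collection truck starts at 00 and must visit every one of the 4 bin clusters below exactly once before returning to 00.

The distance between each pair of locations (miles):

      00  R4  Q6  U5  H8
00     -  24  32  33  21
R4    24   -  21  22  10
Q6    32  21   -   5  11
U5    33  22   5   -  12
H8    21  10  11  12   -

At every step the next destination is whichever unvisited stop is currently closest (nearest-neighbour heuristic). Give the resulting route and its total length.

At 00 the remaining stops are H8 21, R4 24, Q6 32, U5 33; go to H8.
At H8 the remaining stops are R4 10, Q6 11, U5 12; go to R4.
At R4 the remaining stops are Q6 21, U5 22; go to Q6.
At Q6 the remaining stops are U5 5; go to U5.
Return U5→00: 33.
Total = 21 + 10 + 21 + 5 + 33 = 90.

90 miles along 00 → H8 → R4 → Q6 → U5 → 00.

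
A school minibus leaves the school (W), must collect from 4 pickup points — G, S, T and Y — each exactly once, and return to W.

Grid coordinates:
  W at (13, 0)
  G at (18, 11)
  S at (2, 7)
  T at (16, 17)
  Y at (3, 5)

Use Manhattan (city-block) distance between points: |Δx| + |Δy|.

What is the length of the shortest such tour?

There are 12 distinct closed tours to check (reversals are equivalent).
W → G → S → T → Y → W: 16+20+24+25+15 = 100
W → G → S → Y → T → W: 16+20+3+25+20 = 84
W → G → T → S → Y → W: 16+8+24+3+15 = 66
W → G → T → Y → S → W: 16+8+25+3+18 = 70
W → G → Y → S → T → W: 16+21+3+24+20 = 84
W → G → Y → T → S → W: 16+21+25+24+18 = 104
W → S → G → T → Y → W: 18+20+8+25+15 = 86
W → S → G → Y → T → W: 18+20+21+25+20 = 104
W → S → T → G → Y → W: 18+24+8+21+15 = 86
W → S → Y → G → T → W: 18+3+21+8+20 = 70
W → T → G → S → Y → W: 20+8+20+3+15 = 66
W → T → S → G → Y → W: 20+24+20+21+15 = 100
The minimum is 66.
One optimal route: W → G → T → S → Y → W (or its reverse).

Shortest round trip = 66.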